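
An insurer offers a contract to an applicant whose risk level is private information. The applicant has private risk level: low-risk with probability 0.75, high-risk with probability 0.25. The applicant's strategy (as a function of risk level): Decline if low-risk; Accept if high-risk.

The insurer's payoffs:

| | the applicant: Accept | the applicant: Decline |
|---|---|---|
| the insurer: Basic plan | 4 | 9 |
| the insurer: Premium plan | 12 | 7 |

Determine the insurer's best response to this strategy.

Premium plan

E[Basic plan] = 0.75·(9) + 0.25·(4) = 7.75
E[Premium plan] = 0.75·(7) + 0.25·(12) = 8.25
Best response: Premium plan (8.25 is the largest).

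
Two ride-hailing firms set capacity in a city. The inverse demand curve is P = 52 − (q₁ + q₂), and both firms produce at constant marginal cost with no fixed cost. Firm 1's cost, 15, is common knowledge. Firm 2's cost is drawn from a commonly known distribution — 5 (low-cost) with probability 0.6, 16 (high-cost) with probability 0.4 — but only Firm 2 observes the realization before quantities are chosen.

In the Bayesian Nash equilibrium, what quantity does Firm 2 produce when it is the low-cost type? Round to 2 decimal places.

Firm 2 with cost c maximizes (52 − (q₁+q₂) − c)·q₂, giving q₂(c) = (52 − c − q₁)/2.
E[c₂] = 0.6·5 + 0.4·16 = 9.4
Firm 1's FOC against E[q₂] yields q₁ = (52 − 2·15 + E[c₂])/3 = (52 − 30 + 9.4)/3 = 10.4667.
q₂(low-cost) = (52 − 5 − 10.4667)/2 = 18.2667.

18.27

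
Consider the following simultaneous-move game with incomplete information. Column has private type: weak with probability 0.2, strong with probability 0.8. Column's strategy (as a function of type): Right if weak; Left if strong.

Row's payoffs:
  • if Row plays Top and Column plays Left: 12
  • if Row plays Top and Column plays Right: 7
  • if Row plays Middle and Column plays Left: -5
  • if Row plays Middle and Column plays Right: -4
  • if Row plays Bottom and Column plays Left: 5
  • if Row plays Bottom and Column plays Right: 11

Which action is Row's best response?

Compute Row's expected payoff for each action, taking the expectation over Column's type.
E[Top] = 0.2·(7) + 0.8·(12) = 11
E[Middle] = 0.2·(-4) + 0.8·(-5) = -4.8
E[Bottom] = 0.2·(11) + 0.8·(5) = 6.2
Best response: Top (11 is the largest).

Top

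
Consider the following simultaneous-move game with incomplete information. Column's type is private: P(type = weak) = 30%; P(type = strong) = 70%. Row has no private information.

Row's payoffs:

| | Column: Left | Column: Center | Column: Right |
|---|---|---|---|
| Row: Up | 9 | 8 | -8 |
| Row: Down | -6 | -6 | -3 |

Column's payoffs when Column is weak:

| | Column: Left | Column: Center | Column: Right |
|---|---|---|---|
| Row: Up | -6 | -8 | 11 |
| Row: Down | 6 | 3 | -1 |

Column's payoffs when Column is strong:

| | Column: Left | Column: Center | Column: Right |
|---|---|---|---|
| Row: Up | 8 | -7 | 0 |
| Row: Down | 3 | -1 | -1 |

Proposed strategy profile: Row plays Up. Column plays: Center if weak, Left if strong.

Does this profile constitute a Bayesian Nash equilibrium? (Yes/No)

No

Row plays Up: E[Up] = 0.3·(8) + 0.7·(9) = 8.7; E[Down] = -6. Best-responding. ✓
Column (type weak), facing Up: Left gives -6, Center gives -8, Right gives 11. Proposed Center is not best — profitable deviation exists. ✗
Column (type strong), facing Up: Left gives 8, Center gives -7, Right gives 0. Proposed Left is best. ✓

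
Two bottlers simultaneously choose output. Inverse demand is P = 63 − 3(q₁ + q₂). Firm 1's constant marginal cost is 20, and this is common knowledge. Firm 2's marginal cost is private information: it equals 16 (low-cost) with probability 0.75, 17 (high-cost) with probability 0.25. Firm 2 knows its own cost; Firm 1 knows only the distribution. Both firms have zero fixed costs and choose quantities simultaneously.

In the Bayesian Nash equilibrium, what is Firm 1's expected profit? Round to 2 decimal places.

Firm 2 with cost c maximizes (63 − 3(q₁+q₂) − c)·q₂, giving q₂(c) = (63 − c − 3q₁)/6.
E[c₂] = 0.75·16 + 0.25·17 = 16.25
Firm 1's FOC against E[q₂] yields q₁ = (63 − 2·20 + E[c₂])/9 = (63 − 40 + 16.25)/9 = 4.36111.
E[P] = 63 − 3·(q₁ + E[q₂]) = 33.0833; Firm 1's expected profit = (E[P] − 20)·q₁ = (33.0833 − 20)·4.36111 = 57.0579.

57.06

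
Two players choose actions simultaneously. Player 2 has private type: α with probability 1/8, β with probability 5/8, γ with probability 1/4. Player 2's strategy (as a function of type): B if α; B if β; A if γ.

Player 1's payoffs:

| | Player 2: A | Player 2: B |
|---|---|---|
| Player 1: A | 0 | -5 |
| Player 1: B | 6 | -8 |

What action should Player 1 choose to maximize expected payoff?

A

Compute Player 1's expected payoff for each action, taking the expectation over Player 2's type.
E[A] = 1/8·(-5) + 5/8·(-5) + 1/4·(0) = -15/4
E[B] = 1/8·(-8) + 5/8·(-8) + 1/4·(6) = -9/2
Best response: A (-15/4 is the largest).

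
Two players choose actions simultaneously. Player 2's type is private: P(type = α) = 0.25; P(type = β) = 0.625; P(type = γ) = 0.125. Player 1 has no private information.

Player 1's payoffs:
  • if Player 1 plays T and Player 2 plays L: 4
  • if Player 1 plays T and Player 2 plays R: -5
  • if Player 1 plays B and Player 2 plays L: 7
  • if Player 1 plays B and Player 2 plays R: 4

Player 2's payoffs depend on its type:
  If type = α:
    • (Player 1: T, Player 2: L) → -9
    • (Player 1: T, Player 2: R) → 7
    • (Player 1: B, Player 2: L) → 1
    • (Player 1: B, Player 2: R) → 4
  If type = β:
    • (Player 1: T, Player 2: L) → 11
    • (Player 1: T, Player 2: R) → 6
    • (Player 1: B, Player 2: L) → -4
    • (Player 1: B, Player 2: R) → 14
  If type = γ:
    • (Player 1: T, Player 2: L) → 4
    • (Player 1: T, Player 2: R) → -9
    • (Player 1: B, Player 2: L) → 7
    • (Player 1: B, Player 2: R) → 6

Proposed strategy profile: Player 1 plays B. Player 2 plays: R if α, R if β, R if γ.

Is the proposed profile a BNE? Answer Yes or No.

No

A profile is a BNE iff every type of every player is best-responding given beliefs about the other side.
Player 1 plays B: E[B] = 0.25·(4) + 0.625·(4) + 0.125·(4) = 4; E[T] = -5. Best-responding. ✓
Player 2 (type α), facing B: L gives 1, R gives 4. Proposed R is best. ✓
Player 2 (type β), facing B: L gives -4, R gives 14. Proposed R is best. ✓
Player 2 (type γ), facing B: L gives 7, R gives 6. Proposed R is not best — profitable deviation exists. ✗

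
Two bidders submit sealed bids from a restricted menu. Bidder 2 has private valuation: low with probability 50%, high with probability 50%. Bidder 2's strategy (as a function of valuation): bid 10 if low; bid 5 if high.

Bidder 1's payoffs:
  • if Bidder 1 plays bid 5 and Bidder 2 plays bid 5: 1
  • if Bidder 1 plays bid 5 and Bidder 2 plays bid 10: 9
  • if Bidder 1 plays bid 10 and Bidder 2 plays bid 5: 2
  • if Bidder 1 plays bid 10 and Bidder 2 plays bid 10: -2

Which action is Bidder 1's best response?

E[bid 5] = 0.5·(9) + 0.5·(1) = 5
E[bid 10] = 0.5·(-2) + 0.5·(2) = 0
Best response: bid 5 (5 is the largest).

bid 5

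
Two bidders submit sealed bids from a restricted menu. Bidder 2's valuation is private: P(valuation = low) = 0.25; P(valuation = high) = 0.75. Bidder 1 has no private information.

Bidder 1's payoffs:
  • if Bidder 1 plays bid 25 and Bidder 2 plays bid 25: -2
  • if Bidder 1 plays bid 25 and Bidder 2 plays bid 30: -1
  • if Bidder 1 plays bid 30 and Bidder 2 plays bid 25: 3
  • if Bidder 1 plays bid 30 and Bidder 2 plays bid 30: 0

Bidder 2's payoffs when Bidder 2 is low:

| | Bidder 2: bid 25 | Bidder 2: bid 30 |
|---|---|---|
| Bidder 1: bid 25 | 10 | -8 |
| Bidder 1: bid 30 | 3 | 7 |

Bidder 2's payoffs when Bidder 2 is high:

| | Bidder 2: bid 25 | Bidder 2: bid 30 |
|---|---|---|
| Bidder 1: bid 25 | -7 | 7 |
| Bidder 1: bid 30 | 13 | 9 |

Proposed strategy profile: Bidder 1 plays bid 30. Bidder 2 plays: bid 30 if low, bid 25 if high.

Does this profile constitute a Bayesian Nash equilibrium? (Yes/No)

Yes

Bidder 1 plays bid 30: E[bid 30] = 0.25·(0) + 0.75·(3) = 2.25; E[bid 25] = -1.75. Best-responding. ✓
Bidder 2 (valuation low), facing bid 30: bid 25 gives 3, bid 30 gives 7. Proposed bid 30 is best. ✓
Bidder 2 (valuation high), facing bid 30: bid 25 gives 13, bid 30 gives 9. Proposed bid 25 is best. ✓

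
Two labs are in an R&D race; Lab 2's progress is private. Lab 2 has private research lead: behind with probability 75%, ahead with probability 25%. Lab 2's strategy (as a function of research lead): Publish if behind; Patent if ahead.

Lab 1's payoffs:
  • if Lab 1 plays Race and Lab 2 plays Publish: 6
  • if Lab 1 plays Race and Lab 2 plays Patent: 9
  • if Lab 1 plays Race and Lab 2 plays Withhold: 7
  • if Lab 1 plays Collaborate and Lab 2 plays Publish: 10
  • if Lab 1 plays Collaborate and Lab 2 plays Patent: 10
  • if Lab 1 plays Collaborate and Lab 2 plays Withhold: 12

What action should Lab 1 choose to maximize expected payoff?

Compute Lab 1's expected payoff for each action, taking the expectation over Lab 2's type.
E[Race] = 0.75·(6) + 0.25·(9) = 6.75
E[Collaborate] = 0.75·(10) + 0.25·(10) = 10
Best response: Collaborate (10 is the largest).

Collaborate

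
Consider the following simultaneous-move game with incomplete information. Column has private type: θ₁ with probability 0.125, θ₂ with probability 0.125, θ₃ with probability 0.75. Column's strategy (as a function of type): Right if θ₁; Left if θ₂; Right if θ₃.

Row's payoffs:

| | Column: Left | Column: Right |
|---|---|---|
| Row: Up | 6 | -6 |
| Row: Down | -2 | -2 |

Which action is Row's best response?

E[Up] = 0.125·(-6) + 0.125·(6) + 0.75·(-6) = -4.5
E[Down] = 0.125·(-2) + 0.125·(-2) + 0.75·(-2) = -2
Best response: Down (-2 is the largest).

Down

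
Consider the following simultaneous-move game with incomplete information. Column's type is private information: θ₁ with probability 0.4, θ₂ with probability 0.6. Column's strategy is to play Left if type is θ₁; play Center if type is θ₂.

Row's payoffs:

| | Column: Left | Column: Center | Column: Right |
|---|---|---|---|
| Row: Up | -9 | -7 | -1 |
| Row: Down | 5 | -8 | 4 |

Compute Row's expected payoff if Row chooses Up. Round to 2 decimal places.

Take the expectation over Column's type, weighting each type's action by its prior probability.
E[Up] = 0.4·(-9) + 0.6·(-7) = (-3.6) + (-4.2) = -7.8

-7.80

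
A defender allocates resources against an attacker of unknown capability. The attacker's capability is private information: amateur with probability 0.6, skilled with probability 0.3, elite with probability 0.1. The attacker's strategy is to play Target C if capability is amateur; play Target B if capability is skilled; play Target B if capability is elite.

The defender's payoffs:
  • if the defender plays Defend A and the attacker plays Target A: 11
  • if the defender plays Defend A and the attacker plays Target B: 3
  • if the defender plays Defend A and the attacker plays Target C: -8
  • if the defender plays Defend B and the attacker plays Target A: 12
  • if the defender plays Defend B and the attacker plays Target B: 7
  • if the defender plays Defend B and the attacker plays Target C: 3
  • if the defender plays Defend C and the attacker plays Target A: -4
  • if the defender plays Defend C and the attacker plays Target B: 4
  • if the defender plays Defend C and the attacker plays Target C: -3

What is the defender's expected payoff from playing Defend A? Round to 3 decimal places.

E[Defend A] = 0.6·(-8) + 0.3·3 + 0.1·3 = (-4.8) + 0.9 + 0.3 = -3.6

-3.600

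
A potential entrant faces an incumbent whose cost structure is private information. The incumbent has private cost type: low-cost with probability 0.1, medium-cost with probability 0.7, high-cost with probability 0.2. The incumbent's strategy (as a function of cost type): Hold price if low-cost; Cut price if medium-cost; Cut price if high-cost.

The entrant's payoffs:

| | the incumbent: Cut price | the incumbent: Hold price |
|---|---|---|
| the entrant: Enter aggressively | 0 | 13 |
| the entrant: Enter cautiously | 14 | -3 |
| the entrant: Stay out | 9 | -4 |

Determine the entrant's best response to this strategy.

Compute the entrant's expected payoff for each action, taking the expectation over the incumbent's type.
E[Enter aggressively] = 0.1·(13) + 0.7·(0) + 0.2·(0) = 1.3
E[Enter cautiously] = 0.1·(-3) + 0.7·(14) + 0.2·(14) = 12.3
E[Stay out] = 0.1·(-4) + 0.7·(9) + 0.2·(9) = 7.7
Best response: Enter cautiously (12.3 is the largest).

Enter cautiously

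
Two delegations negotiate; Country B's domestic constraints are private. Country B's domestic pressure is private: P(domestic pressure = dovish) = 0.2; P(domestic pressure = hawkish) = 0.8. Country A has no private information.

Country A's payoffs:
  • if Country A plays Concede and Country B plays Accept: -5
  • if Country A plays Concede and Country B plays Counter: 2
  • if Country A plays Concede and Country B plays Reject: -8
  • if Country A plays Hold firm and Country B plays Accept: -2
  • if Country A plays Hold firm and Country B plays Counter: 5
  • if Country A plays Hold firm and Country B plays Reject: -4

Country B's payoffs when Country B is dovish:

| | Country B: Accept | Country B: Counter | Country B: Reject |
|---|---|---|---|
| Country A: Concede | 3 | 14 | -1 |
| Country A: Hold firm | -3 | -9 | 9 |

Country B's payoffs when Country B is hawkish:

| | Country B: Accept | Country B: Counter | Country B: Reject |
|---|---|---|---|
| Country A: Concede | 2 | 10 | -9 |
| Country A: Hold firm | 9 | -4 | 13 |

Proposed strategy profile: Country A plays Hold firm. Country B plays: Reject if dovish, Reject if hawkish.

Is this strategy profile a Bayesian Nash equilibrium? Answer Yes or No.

Yes

Country A plays Hold firm: E[Hold firm] = 0.2·(-4) + 0.8·(-4) = -4; E[Concede] = -8. Best-responding. ✓
Country B (domestic pressure dovish), facing Hold firm: Accept gives -3, Counter gives -9, Reject gives 9. Proposed Reject is best. ✓
Country B (domestic pressure hawkish), facing Hold firm: Accept gives 9, Counter gives -4, Reject gives 13. Proposed Reject is best. ✓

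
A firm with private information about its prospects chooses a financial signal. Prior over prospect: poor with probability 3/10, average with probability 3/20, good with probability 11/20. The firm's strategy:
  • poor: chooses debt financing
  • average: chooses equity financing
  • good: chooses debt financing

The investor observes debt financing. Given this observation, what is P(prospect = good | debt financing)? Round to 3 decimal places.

Apply Bayes' rule using the sender's strategy as the likelihood.
P(debt financing) = (3/10)·1 + (3/20)·0 + (11/20)·1 = 17/20
P(good | debt financing) = ((11/20)·1) / (17/20) = (11/20) / (17/20) = 11/17

0.647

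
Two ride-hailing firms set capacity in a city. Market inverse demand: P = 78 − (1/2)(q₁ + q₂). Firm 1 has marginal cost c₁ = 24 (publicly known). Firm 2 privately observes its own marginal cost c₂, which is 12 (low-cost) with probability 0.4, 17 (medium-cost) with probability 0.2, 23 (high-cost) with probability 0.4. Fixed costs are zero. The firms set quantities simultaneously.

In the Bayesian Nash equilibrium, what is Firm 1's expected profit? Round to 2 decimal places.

Type-c best response for Firm 2: q₂(c) = (78 − c) − q₁/2.
Firm 1 maximizes expected profit; its first-order condition is 78 − q₁ − (1/2)E[q₂] − 24 = 0.
Substituting E[q₂] and solving: E[c₂] = 17.4, so q₁ = (78 − 2·24 + 17.4)/(3/2) = 31.6.
E[P] = 78 − (1/2)·(q₁ + E[q₂]) = 39.8; Firm 1's expected profit = (E[P] − 24)·q₁ = (39.8 − 24)·31.6 = 499.28.

499.28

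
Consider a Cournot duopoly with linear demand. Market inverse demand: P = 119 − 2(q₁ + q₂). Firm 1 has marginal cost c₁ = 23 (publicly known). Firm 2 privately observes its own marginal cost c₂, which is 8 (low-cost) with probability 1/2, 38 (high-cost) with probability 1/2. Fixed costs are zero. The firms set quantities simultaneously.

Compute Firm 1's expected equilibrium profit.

512

Type-c best response for Firm 2: q₂(c) = (119 − c)/4 − q₁/2.
Firm 1 maximizes expected profit; its first-order condition is 119 − 4q₁ − 2E[q₂] − 23 = 0.
Substituting E[q₂] and solving: E[c₂] = 23, so q₁ = (119 − 2·23 + 23)/6 = 16.
E[P] = 119 − 2·(q₁ + E[q₂]) = 55; Firm 1's expected profit = (E[P] − 23)·q₁ = (55 − 23)·16 = 512.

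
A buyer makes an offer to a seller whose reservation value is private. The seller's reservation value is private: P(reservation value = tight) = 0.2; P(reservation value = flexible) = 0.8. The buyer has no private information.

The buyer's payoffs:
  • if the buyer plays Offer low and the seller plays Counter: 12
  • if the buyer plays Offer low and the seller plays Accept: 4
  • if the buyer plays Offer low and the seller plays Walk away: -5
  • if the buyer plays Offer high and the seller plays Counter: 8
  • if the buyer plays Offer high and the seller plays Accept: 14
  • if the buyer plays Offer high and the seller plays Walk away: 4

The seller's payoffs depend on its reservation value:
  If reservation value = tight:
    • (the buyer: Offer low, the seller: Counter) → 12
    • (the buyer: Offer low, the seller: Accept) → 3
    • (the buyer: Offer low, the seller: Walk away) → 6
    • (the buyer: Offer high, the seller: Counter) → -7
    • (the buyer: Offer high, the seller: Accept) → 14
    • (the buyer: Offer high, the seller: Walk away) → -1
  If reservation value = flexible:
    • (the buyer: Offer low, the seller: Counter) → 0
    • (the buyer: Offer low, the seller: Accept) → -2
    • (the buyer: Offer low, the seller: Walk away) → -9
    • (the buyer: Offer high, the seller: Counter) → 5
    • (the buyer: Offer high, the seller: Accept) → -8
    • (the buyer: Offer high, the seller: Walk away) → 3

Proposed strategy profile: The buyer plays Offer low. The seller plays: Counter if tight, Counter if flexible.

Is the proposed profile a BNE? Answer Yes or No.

Yes

The buyer plays Offer low: E[Offer low] = 0.2·(12) + 0.8·(12) = 12; E[Offer high] = 8. Best-responding. ✓
The seller (reservation value tight), facing Offer low: Counter gives 12, Accept gives 3, Walk away gives 6. Proposed Counter is best. ✓
The seller (reservation value flexible), facing Offer low: Counter gives 0, Accept gives -2, Walk away gives -9. Proposed Counter is best. ✓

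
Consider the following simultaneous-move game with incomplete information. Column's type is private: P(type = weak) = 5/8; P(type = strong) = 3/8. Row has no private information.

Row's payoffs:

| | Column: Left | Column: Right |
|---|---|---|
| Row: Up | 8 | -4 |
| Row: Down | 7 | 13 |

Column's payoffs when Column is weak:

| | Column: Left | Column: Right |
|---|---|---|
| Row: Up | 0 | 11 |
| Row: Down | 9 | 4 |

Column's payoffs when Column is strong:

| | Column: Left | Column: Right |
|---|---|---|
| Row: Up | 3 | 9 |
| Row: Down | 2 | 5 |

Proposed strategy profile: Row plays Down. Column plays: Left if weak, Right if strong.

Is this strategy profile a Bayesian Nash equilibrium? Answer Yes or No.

Row plays Down: E[Down] = 5/8·(7) + 3/8·(13) = 37/4; E[Up] = 7/2. Best-responding. ✓
Column (type weak), facing Down: Left gives 9, Right gives 4. Proposed Left is best. ✓
Column (type strong), facing Down: Left gives 2, Right gives 5. Proposed Right is best. ✓

Yes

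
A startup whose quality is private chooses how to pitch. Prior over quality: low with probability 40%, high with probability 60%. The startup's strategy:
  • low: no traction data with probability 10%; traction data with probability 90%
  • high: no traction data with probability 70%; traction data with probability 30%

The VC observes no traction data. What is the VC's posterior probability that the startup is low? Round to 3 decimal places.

0.087

P(no traction data) = 0.4·0.1 + 0.6·0.7 = 0.46
P(low | no traction data) = (0.4·0.1) / 0.46 = 0.04 / 0.46 = 0.0869565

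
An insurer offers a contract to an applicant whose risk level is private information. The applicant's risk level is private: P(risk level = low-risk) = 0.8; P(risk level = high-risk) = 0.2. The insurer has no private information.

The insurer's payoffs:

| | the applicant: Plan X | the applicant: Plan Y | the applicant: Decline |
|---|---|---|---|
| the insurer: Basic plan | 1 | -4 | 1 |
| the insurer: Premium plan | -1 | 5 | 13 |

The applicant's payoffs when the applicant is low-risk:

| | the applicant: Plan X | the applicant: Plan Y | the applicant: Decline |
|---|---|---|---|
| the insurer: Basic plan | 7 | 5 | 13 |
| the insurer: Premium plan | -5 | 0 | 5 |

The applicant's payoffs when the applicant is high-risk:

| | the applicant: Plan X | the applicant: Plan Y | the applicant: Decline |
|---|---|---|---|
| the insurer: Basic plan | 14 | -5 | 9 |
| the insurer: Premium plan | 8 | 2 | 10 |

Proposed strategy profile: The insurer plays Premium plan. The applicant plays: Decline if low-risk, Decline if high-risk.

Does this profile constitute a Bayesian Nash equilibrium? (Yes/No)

Yes

A profile is a BNE iff every type of every player is best-responding given beliefs about the other side.
The insurer plays Premium plan: E[Premium plan] = 0.8·(13) + 0.2·(13) = 13; E[Basic plan] = 1. Best-responding. ✓
The applicant (risk level low-risk), facing Premium plan: Plan X gives -5, Plan Y gives 0, Decline gives 5. Proposed Decline is best. ✓
The applicant (risk level high-risk), facing Premium plan: Plan X gives 8, Plan Y gives 2, Decline gives 10. Proposed Decline is best. ✓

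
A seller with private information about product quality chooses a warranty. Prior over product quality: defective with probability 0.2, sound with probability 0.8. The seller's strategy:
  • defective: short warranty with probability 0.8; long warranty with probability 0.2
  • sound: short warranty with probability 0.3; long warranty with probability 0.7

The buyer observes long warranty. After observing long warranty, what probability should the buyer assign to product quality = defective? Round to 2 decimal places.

0.07

P(long warranty) = 0.2·0.2 + 0.8·0.7 = 0.6
P(defective | long warranty) = (0.2·0.2) / 0.6 = 0.04 / 0.6 = 0.0666667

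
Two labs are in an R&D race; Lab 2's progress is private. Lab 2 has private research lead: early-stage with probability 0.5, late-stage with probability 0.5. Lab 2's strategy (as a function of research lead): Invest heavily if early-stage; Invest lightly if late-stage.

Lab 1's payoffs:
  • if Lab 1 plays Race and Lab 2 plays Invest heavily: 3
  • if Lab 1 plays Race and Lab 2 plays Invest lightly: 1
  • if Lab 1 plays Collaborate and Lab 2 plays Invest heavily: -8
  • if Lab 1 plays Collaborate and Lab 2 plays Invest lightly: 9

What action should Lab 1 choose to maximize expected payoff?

Compute Lab 1's expected payoff for each action, taking the expectation over Lab 2's type.
E[Race] = 0.5·(3) + 0.5·(1) = 2
E[Collaborate] = 0.5·(-8) + 0.5·(9) = 0.5
Best response: Race (2 is the largest).

Race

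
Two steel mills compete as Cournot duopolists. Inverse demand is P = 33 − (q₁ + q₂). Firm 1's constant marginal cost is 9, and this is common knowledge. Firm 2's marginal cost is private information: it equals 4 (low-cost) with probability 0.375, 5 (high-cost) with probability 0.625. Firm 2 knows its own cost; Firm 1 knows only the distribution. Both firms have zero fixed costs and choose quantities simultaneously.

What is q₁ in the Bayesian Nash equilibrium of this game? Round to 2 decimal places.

Type-c best response for Firm 2: q₂(c) = (33 − c)/2 − q₁/2.
Firm 1 maximizes expected profit; its first-order condition is 33 − 2q₁ − E[q₂] − 9 = 0.
Substituting E[q₂] and solving: E[c₂] = 4.625, so q₁ = (33 − 2·9 + 4.625)/3 = 6.54167.

6.54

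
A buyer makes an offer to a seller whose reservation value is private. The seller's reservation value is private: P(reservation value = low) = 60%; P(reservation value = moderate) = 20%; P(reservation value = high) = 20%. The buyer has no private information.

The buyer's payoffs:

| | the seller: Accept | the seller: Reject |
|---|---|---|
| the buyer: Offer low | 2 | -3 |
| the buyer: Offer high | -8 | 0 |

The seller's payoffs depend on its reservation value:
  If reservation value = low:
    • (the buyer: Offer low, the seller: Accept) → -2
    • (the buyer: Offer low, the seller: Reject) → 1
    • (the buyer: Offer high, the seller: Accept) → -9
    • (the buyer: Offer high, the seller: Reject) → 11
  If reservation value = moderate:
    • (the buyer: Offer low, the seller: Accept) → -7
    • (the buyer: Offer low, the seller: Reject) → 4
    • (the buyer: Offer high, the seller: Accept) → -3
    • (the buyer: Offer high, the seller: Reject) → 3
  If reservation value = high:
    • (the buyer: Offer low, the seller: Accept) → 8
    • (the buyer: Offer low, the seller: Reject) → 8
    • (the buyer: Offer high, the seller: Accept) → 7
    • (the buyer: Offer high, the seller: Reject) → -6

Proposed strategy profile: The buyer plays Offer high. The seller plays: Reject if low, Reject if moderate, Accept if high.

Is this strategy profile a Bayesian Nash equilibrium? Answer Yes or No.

The buyer plays Offer high: E[Offer high] = 0.6·(0) + 0.2·(0) + 0.2·(-8) = -1.6; E[Offer low] = -2. Best-responding. ✓
The seller (reservation value low), facing Offer high: Accept gives -9, Reject gives 11. Proposed Reject is best. ✓
The seller (reservation value moderate), facing Offer high: Accept gives -3, Reject gives 3. Proposed Reject is best. ✓
The seller (reservation value high), facing Offer high: Accept gives 7, Reject gives -6. Proposed Accept is best. ✓

Yes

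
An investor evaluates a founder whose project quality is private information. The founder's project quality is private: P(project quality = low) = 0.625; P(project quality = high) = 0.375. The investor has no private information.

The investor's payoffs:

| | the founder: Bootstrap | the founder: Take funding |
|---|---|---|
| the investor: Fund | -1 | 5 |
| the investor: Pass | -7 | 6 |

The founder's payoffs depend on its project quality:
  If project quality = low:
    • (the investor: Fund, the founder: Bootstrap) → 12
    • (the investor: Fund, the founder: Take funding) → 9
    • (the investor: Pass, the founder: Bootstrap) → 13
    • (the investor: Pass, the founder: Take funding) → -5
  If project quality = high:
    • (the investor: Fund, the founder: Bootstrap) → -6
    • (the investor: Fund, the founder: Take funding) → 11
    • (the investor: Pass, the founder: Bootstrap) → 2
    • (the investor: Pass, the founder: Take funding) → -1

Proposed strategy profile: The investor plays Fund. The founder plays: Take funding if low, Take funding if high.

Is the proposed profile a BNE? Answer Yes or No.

A profile is a BNE iff every type of every player is best-responding given beliefs about the other side.
The investor plays Fund: E[Fund] = 0.625·(5) + 0.375·(5) = 5; E[Pass] = 6. Not best-responding. ✗
The founder (project quality low), facing Fund: Bootstrap gives 12, Take funding gives 9. Proposed Take funding is not best — profitable deviation exists. ✗
The founder (project quality high), facing Fund: Bootstrap gives -6, Take funding gives 11. Proposed Take funding is best. ✓

No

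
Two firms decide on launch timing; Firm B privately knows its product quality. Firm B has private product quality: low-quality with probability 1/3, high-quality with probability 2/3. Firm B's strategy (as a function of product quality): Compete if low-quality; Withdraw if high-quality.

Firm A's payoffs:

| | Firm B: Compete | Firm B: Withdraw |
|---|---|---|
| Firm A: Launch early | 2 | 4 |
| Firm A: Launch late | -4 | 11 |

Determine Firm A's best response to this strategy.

E[Launch early] = 1/3·(2) + 2/3·(4) = 10/3
E[Launch late] = 1/3·(-4) + 2/3·(11) = 6
Best response: Launch late (6 is the largest).

Launch late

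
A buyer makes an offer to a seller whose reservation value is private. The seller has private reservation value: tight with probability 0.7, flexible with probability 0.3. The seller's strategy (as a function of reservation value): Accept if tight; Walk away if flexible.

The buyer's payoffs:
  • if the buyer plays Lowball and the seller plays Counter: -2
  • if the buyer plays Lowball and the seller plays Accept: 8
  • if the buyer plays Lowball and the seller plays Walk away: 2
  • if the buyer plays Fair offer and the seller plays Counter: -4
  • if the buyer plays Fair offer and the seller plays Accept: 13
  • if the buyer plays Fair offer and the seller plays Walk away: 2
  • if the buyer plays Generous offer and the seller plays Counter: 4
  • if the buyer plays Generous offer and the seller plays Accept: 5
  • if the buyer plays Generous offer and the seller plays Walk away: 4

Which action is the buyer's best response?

Fair offer

E[Lowball] = 0.7·(8) + 0.3·(2) = 6.2
E[Fair offer] = 0.7·(13) + 0.3·(2) = 9.7
E[Generous offer] = 0.7·(5) + 0.3·(4) = 4.7
Best response: Fair offer (9.7 is the largest).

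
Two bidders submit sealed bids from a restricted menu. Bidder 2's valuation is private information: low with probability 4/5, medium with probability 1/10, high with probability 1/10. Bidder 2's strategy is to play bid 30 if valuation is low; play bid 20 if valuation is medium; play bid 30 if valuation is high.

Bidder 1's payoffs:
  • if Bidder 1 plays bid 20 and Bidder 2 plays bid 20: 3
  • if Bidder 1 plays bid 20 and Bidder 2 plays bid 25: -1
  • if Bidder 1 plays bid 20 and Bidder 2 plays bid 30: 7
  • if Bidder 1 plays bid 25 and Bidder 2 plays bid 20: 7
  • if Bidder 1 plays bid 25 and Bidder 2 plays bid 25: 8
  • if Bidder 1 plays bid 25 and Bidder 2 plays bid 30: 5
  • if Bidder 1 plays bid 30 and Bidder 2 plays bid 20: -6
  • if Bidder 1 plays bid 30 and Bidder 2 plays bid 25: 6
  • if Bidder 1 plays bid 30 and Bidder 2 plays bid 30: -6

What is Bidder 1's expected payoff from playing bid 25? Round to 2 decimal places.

5.20

Take the expectation over Bidder 2's valuation, weighting each type's action by its prior probability.
E[bid 25] = 4/5·5 + 1/10·7 + 1/10·5 = 4 + 7/10 + 1/2 = 26/5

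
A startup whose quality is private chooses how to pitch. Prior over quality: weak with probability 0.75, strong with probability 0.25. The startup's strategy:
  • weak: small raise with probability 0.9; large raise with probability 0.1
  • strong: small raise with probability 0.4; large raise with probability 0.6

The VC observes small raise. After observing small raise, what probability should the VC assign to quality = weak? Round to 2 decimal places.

P(small raise) = 0.75·0.9 + 0.25·0.4 = 0.775
P(weak | small raise) = (0.75·0.9) / 0.775 = 0.675 / 0.775 = 0.870968

0.87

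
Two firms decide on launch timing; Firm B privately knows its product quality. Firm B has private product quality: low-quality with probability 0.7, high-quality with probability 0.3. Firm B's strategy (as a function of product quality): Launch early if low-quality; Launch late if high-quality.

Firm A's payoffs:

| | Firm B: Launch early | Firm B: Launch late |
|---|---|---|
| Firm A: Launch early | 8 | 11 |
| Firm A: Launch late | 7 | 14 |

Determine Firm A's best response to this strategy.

E[Launch early] = 0.7·(8) + 0.3·(11) = 8.9
E[Launch late] = 0.7·(7) + 0.3·(14) = 9.1
Best response: Launch late (9.1 is the largest).

Launch late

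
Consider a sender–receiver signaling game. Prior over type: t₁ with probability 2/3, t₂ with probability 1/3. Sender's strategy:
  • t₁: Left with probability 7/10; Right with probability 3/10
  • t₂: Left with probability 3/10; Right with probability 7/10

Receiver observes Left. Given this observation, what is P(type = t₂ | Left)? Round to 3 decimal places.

0.176

P(Left) = (2/3)·(7/10) + (1/3)·(3/10) = 17/30
P(t₂ | Left) = ((1/3)·(3/10)) / (17/30) = (1/10) / (17/30) = 3/17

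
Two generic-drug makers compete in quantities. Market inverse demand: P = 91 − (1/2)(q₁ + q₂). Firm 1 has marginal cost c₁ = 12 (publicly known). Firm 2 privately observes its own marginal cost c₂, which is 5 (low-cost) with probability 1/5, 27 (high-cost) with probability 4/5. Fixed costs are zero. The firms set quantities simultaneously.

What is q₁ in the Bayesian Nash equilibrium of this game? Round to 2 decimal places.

59.73

Firm 2 with cost c maximizes (91 − (1/2)(q₁+q₂) − c)·q₂, giving q₂(c) = (91 − c − (1/2)q₁).
E[c₂] = 1/5·5 + 4/5·27 = 22.6
Firm 1's FOC against E[q₂] yields q₁ = (91 − 2·12 + E[c₂])/(3/2) = (91 − 24 + 22.6)/(3/2) = 59.7333.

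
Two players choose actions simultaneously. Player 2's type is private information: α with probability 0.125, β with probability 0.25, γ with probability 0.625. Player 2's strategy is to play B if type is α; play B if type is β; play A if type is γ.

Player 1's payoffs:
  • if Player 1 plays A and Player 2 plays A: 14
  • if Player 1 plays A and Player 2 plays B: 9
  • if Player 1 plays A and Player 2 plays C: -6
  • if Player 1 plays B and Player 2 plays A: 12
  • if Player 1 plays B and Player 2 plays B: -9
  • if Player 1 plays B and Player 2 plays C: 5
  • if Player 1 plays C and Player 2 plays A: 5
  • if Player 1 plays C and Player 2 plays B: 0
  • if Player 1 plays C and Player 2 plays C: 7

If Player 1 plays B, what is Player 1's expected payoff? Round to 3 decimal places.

E[B] = 0.125·(-9) + 0.25·(-9) + 0.625·12 = (-1.125) + (-2.25) + 7.5 = 4.125

4.125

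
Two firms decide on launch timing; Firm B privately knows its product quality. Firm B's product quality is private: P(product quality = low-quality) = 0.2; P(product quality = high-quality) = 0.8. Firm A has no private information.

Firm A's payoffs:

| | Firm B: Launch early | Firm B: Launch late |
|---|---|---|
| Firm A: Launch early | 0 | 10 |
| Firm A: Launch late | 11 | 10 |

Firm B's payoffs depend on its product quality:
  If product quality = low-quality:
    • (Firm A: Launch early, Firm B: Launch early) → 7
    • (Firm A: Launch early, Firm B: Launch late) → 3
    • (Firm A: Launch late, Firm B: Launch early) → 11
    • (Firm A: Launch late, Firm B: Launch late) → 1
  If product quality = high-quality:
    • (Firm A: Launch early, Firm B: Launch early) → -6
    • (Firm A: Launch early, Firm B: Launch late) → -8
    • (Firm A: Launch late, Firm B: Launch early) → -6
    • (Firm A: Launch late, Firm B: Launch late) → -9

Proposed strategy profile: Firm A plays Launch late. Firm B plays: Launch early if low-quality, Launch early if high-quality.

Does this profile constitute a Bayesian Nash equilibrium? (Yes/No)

Yes

A profile is a BNE iff every type of every player is best-responding given beliefs about the other side.
Firm A plays Launch late: E[Launch late] = 0.2·(11) + 0.8·(11) = 11; E[Launch early] = 0. Best-responding. ✓
Firm B (product quality low-quality), facing Launch late: Launch early gives 11, Launch late gives 1. Proposed Launch early is best. ✓
Firm B (product quality high-quality), facing Launch late: Launch early gives -6, Launch late gives -9. Proposed Launch early is best. ✓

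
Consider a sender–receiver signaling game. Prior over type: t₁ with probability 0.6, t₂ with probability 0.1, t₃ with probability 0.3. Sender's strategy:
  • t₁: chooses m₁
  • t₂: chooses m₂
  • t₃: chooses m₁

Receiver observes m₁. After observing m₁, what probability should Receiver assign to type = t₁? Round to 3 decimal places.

P(m₁) = 0.6·1 + 0.1·0 + 0.3·1 = 0.9
P(t₁ | m₁) = (0.6·1) / 0.9 = 0.6 / 0.9 = 0.666667

0.667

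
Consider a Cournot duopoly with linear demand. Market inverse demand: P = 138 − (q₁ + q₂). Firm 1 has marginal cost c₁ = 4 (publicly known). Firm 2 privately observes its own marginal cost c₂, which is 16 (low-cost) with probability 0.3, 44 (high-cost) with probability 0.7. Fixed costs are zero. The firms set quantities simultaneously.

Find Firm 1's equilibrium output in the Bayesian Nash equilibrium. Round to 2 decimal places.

Type-c best response for Firm 2: q₂(c) = (138 − c)/2 − q₁/2.
Firm 1 maximizes expected profit; its first-order condition is 138 − 2q₁ − E[q₂] − 4 = 0.
Substituting E[q₂] and solving: E[c₂] = 35.6, so q₁ = (138 − 2·4 + 35.6)/3 = 55.2.

55.20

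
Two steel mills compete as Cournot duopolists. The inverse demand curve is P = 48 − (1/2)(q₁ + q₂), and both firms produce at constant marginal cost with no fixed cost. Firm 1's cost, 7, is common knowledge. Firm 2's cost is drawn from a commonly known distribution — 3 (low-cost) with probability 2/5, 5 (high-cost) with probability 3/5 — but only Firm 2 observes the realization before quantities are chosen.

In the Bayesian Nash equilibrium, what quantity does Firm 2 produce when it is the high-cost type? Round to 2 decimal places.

30.27

Type-c best response for Firm 2: q₂(c) = (48 − c) − q₁/2.
Firm 1 maximizes expected profit; its first-order condition is 48 − q₁ − (1/2)E[q₂] − 7 = 0.
Substituting E[q₂] and solving: E[c₂] = 4.2, so q₁ = (48 − 2·7 + 4.2)/(3/2) = 25.4667.
q₂(high-cost) = (48 − 5 − (1/2)·25.4667) = 30.2667.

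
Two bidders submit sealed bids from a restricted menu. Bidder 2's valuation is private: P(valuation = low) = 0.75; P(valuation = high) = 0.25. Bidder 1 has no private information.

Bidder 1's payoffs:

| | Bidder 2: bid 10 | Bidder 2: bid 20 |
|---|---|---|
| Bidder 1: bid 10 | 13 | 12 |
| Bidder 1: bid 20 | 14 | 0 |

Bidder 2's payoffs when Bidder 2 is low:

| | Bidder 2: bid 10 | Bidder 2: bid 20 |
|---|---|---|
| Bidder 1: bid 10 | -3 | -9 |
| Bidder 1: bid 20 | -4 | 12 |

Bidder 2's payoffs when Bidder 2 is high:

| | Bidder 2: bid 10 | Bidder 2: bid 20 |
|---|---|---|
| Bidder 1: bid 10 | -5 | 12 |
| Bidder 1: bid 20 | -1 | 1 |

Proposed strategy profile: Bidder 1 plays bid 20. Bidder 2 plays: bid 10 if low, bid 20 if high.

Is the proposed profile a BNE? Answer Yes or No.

No

Bidder 1 plays bid 20: E[bid 20] = 0.75·(14) + 0.25·(0) = 10.5; E[bid 10] = 12.75. Not best-responding. ✗
Bidder 2 (valuation low), facing bid 20: bid 10 gives -4, bid 20 gives 12. Proposed bid 10 is not best — profitable deviation exists. ✗
Bidder 2 (valuation high), facing bid 20: bid 10 gives -1, bid 20 gives 1. Proposed bid 20 is best. ✓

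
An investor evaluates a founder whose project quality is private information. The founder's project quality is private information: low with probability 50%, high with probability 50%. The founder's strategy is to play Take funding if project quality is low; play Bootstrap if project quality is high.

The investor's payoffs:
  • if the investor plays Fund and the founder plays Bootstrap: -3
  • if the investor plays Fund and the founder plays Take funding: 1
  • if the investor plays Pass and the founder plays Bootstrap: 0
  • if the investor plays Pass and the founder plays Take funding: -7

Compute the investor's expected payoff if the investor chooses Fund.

E[Fund] = 0.5·1 + 0.5·(-3) = 0.5 + (-1.5) = -1

-1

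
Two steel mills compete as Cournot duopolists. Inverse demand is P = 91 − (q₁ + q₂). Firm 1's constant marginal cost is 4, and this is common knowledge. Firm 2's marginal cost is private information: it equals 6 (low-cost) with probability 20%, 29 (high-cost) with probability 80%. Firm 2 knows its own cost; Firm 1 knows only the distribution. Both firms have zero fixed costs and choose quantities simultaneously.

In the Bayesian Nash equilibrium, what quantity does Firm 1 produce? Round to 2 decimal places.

Type-c best response for Firm 2: q₂(c) = (91 − c)/2 − q₁/2.
Firm 1 maximizes expected profit; its first-order condition is 91 − 2q₁ − E[q₂] − 4 = 0.
Substituting E[q₂] and solving: E[c₂] = 24.4, so q₁ = (91 − 2·4 + 24.4)/3 = 35.8.

35.80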